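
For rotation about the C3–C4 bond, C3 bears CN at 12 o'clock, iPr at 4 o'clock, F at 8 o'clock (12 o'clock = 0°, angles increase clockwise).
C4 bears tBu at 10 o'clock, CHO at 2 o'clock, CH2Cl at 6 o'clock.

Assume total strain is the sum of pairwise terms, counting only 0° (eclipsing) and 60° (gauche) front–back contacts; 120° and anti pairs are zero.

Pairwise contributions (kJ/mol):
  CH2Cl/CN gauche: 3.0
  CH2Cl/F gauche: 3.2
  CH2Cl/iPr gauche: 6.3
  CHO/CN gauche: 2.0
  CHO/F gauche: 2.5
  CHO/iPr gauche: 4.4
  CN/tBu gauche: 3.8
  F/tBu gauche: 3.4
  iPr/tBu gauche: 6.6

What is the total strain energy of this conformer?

This conformer is staggered. CN at 0° is gauche with tBu at 300° (3.8); CN at 0° is gauche with CHO at 60° (2.0); iPr at 120° is gauche with CHO at 60° (4.4); iPr at 120° is gauche with CH2Cl at 180° (6.3); F at 240° is gauche with tBu at 300° (3.4); F at 240° is gauche with CH2Cl at 180° (3.2). Total 23.1 kJ/mol.

23.1 kJ/mol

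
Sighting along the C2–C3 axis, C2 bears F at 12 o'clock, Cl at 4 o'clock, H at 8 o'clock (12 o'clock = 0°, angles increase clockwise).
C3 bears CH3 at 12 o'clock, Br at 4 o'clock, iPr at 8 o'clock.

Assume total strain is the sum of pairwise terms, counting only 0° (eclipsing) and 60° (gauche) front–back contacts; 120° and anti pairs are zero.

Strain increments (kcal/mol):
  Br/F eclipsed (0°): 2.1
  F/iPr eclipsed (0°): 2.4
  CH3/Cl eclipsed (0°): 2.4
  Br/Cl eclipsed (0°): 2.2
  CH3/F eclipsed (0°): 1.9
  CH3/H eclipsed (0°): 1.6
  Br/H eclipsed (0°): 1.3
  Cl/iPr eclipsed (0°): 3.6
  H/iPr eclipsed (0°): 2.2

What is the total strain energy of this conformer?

This conformer is eclipsed. F at 0° is eclipsed with CH3 at 0° (1.9); Cl at 120° is eclipsed with Br at 120° (2.2); H at 240° is eclipsed with iPr at 240° (2.2). Total 6.3 kcal/mol.

6.3 kcal/mol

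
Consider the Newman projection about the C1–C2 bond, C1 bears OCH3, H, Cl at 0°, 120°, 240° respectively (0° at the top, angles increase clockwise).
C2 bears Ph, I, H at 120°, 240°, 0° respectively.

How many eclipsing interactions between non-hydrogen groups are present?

Non-H eclipsing pairs: Cl(240°)/I(240°) — 1 interaction.

1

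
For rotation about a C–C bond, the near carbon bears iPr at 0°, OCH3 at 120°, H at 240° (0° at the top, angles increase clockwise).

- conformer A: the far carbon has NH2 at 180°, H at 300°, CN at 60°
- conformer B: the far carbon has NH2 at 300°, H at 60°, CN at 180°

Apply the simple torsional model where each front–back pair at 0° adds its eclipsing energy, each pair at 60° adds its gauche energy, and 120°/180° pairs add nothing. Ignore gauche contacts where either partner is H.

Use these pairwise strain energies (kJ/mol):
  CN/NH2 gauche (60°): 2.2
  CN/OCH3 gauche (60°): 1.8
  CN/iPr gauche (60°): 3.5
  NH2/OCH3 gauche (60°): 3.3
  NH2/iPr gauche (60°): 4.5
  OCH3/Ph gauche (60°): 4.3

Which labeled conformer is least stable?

A

A (staggered): iPr–CN gauche, OCH3–NH2 gauche, OCH3–CN gauche; 3.5 + 3.3 + 1.8 = 8.6 kJ/mol.
B (staggered): iPr–NH2 gauche, OCH3–CN gauche; 4.5 + 1.8 = 6.3 kJ/mol.
A has the highest total (8.6 kJ/mol).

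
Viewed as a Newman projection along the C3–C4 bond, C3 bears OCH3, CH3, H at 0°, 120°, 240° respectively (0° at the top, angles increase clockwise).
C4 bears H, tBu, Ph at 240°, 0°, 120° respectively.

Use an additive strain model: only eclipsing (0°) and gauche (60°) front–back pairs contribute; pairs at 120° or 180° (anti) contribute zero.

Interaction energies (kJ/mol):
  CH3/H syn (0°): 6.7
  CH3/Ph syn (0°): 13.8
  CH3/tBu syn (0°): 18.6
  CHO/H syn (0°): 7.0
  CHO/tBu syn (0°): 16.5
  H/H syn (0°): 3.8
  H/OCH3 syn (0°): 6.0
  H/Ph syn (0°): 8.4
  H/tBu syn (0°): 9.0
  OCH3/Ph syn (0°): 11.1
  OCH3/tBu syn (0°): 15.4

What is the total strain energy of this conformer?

33.0 kJ/mol

This conformer (eclipsed): OCH3–tBu eclipsed, CH3–Ph eclipsed, H–H eclipsed; 15.4 + 13.8 + 3.8 = 33.0 kJ/mol.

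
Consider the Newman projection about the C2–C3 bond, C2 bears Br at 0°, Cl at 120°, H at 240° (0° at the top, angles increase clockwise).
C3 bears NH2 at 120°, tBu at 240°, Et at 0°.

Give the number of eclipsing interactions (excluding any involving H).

Non-H eclipsing pairs: Br(0°)/Et(0°); Cl(120°)/NH2(120°) — 2 interactions.

2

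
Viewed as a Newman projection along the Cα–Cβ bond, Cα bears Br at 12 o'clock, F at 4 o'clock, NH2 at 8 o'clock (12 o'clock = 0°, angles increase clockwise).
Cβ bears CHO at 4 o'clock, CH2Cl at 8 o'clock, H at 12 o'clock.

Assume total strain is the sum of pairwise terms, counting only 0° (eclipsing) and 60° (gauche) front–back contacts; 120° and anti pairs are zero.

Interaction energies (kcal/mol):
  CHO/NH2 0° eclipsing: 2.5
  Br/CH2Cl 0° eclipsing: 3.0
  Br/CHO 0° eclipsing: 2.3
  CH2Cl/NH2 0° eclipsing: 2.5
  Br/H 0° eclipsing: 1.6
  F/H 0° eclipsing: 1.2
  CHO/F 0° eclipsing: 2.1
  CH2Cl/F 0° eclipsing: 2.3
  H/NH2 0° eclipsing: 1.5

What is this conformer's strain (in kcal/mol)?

This conformer (eclipsed): Br(0°)/H(0°) eclipsed 1.6; F(120°)/CHO(120°) eclipsed 2.1; NH2(240°)/CH2Cl(240°) eclipsed 2.5 → 6.2 kcal/mol.

6.2 kcal/mol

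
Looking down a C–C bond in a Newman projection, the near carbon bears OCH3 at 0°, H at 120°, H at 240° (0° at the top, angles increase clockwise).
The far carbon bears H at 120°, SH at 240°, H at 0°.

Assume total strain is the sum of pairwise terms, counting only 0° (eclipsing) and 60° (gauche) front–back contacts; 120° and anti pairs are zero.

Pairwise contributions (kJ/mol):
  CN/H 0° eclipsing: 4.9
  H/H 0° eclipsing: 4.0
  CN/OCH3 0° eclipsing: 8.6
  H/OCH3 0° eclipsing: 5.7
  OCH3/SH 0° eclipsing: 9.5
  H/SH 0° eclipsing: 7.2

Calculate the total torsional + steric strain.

16.9 kJ/mol

This conformer (eclipsed): OCH3–H eclipsed, H–H eclipsed, H–SH eclipsed; 5.7 + 4.0 + 7.2 = 16.9 kJ/mol.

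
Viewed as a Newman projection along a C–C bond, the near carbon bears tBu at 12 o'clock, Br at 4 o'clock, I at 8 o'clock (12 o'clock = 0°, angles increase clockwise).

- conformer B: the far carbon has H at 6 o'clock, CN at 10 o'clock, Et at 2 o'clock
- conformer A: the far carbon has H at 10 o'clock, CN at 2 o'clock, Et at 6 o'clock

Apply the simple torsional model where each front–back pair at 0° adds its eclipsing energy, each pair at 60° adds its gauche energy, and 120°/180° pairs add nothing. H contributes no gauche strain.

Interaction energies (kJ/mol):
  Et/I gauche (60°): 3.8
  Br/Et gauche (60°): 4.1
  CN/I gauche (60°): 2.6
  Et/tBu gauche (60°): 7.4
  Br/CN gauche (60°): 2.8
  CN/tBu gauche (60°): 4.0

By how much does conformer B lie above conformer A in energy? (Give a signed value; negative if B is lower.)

B (staggered): tBu(0°)/CN(300°) gauche 4.0; tBu(0°)/Et(60°) gauche 7.4; Br(120°)/Et(60°) gauche 4.1; I(240°)/CN(300°) gauche 2.6 → 18.1 kJ/mol.
A (staggered): tBu(0°)/CN(60°) gauche 4.0; Br(120°)/CN(60°) gauche 2.8; Br(120°)/Et(180°) gauche 4.1; I(240°)/Et(180°) gauche 3.8 → 14.7 kJ/mol.
E(B) − E(A) = 18.1 − 14.7 = +3.4 kJ/mol.

+3.4 kJ/mol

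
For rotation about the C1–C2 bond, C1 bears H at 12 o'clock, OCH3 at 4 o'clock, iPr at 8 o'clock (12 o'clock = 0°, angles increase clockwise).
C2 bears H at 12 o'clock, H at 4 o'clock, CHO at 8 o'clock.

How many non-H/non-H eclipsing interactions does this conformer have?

Non-H eclipsing pairs: iPr(240°)/CHO(240°) — 1 interaction.

1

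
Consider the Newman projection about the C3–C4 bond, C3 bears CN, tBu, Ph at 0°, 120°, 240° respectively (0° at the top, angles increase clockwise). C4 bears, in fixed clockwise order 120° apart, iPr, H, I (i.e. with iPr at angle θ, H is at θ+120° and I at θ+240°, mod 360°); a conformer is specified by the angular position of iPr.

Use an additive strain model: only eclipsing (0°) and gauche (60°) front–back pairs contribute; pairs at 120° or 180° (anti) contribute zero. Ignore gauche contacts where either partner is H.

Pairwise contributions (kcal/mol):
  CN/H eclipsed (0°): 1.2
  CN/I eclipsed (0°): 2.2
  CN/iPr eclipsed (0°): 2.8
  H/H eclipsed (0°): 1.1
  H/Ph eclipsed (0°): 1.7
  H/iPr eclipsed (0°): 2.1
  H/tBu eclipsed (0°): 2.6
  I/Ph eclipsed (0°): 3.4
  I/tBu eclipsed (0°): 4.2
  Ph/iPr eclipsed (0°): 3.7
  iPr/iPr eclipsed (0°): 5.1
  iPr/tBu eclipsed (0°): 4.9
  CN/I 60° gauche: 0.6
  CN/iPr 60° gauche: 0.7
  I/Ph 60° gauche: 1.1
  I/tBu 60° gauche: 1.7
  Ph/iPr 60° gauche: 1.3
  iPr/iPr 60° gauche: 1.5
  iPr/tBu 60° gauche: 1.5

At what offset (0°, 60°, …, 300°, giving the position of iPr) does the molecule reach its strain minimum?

iPr at 0° is eclipsed. CN at 0° is eclipsed with iPr at 0° (2.8); tBu at 120° is eclipsed with H at 120° (2.6); Ph at 240° is eclipsed with I at 240° (3.4). Total 8.8 kcal/mol.
iPr at 60° is staggered. CN at 0° is gauche with iPr at 60° (0.7); CN at 0° is gauche with I at 300° (0.6); tBu at 120° is gauche with iPr at 60° (1.5); Ph at 240° is gauche with I at 300° (1.1). Total 3.9 kcal/mol.
iPr at 120° is eclipsed. CN at 0° is eclipsed with I at 0° (2.2); tBu at 120° is eclipsed with iPr at 120° (4.9); Ph at 240° is eclipsed with H at 240° (1.7). Total 8.8 kcal/mol.
iPr at 180° is staggered. CN at 0° is gauche with I at 60° (0.6); tBu at 120° is gauche with iPr at 180° (1.5); tBu at 120° is gauche with I at 60° (1.7); Ph at 240° is gauche with iPr at 180° (1.3). Total 5.1 kcal/mol.
iPr at 240° is eclipsed. CN at 0° is eclipsed with H at 0° (1.2); tBu at 120° is eclipsed with I at 120° (4.2); Ph at 240° is eclipsed with iPr at 240° (3.7). Total 9.1 kcal/mol.
iPr at 300° is staggered. CN at 0° is gauche with iPr at 300° (0.7); tBu at 120° is gauche with I at 180° (1.7); Ph at 240° is gauche with iPr at 300° (1.3); Ph at 240° is gauche with I at 180° (1.1). Total 4.8 kcal/mol.
The minimum (3.9 kcal/mol) occurs with iPr at 60°.

60°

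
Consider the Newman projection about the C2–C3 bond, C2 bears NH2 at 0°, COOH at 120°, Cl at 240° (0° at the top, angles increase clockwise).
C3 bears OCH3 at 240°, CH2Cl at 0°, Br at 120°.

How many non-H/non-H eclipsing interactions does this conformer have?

3

Non-H eclipsing pairs: NH2(0°)/CH2Cl(0°); COOH(120°)/Br(120°); Cl(240°)/OCH3(240°) — 3 interactions.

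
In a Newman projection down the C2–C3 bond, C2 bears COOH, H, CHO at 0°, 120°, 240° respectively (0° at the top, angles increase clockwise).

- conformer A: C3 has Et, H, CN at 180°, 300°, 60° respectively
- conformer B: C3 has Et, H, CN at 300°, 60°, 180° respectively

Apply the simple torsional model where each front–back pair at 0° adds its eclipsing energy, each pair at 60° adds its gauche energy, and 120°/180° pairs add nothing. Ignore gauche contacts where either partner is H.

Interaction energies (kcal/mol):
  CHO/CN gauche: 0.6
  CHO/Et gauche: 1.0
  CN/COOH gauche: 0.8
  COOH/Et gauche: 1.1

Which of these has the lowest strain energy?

A (staggered): COOH–CN gauche, CHO–Et gauche; 0.8 + 1.0 = 1.8 kcal/mol.
B (staggered): COOH–Et gauche, CHO–Et gauche, CHO–CN gauche; 1.1 + 1.0 + 0.6 = 2.7 kcal/mol.
A has the lowest total (1.8 kcal/mol).

A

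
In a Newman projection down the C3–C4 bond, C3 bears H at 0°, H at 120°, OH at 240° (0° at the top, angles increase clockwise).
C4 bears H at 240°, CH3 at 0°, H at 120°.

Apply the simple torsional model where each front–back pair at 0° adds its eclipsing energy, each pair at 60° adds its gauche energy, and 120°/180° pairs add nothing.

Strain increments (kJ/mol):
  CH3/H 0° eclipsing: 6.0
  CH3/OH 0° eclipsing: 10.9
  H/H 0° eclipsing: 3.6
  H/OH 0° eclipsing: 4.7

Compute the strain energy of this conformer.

This conformer (eclipsed): H–CH3 eclipsed, H–H eclipsed, OH–H eclipsed; 6.0 + 3.6 + 4.7 = 14.3 kJ/mol.

14.3 kJ/mol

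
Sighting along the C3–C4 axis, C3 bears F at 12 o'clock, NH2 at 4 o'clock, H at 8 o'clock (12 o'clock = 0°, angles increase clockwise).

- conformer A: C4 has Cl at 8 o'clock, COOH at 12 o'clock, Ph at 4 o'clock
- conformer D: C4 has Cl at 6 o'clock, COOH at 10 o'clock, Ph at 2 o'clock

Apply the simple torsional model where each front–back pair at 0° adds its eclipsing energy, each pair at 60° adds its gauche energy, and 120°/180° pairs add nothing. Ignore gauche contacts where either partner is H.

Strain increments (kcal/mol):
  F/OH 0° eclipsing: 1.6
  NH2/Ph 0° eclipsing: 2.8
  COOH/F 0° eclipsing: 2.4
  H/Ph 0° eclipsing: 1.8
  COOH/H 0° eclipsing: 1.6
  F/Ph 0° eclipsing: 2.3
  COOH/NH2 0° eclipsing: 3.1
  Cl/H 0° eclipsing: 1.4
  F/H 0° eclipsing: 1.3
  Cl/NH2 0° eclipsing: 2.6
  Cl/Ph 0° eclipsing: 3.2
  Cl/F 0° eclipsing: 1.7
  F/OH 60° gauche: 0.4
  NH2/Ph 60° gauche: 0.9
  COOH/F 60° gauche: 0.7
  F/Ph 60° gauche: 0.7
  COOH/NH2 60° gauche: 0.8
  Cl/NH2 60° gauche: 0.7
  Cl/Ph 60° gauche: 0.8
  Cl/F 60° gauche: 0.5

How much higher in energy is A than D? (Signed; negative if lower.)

A (eclipsed): F–COOH eclipsed, NH2–Ph eclipsed, H–Cl eclipsed; 2.4 + 2.8 + 1.4 = 6.6 kcal/mol.
D (staggered): F–COOH gauche, F–Ph gauche, NH2–Cl gauche, NH2–Ph gauche; 0.7 + 0.7 + 0.7 + 0.9 = 3.0 kcal/mol.
E(A) − E(D) = 6.6 − 3.0 = +3.6 kcal/mol.

+3.6 kcal/mol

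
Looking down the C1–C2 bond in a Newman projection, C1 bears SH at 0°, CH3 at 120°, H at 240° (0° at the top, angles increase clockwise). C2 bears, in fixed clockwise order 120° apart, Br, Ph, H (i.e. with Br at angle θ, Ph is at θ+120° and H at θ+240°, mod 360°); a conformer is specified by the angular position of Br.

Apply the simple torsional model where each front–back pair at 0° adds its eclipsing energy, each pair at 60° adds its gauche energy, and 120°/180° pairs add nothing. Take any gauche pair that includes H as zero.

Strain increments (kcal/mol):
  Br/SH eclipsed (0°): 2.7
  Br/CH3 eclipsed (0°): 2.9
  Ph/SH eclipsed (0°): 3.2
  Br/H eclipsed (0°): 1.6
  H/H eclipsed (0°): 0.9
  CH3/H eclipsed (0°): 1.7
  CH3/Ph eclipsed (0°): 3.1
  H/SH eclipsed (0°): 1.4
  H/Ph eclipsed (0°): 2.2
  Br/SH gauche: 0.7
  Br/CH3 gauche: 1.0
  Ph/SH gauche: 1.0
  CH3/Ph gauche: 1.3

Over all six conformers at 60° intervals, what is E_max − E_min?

4.7 kcal/mol

Br at 0° (eclipsed): SH–Br eclipsed, CH3–Ph eclipsed, H–H eclipsed; 2.7 + 3.1 + 0.9 = 6.7 kcal/mol.
Br at 60° (staggered): SH–Br gauche, CH3–Br gauche, CH3–Ph gauche; 0.7 + 1.0 + 1.3 = 3.0 kcal/mol.
Br at 120° (eclipsed): SH–H eclipsed, CH3–Br eclipsed, H–Ph eclipsed; 1.4 + 2.9 + 2.2 = 6.5 kcal/mol.
Br at 180° (staggered): SH–Ph gauche, CH3–Br gauche; 1.0 + 1.0 = 2.0 kcal/mol.
Br at 240° (eclipsed): SH–Ph eclipsed, CH3–H eclipsed, H–Br eclipsed; 3.2 + 1.7 + 1.6 = 6.5 kcal/mol.
Br at 300° (staggered): SH–Br gauche, SH–Ph gauche, CH3–Ph gauche; 0.7 + 1.0 + 1.3 = 3.0 kcal/mol.
Max at 0° (6.7 kcal/mol), min at 180° (2.0 kcal/mol); barrier = 4.7 kcal/mol.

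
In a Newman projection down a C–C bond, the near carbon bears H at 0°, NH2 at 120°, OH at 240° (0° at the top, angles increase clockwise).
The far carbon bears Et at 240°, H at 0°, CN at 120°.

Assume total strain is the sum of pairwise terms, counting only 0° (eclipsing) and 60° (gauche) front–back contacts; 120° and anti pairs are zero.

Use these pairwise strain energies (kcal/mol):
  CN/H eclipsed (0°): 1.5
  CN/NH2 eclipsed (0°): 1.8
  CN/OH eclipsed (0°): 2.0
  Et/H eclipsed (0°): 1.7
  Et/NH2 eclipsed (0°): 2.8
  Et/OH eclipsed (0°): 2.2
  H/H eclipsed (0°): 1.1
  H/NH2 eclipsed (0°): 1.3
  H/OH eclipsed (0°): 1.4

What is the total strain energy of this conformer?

This conformer (eclipsed): H–H eclipsed, NH2–CN eclipsed, OH–Et eclipsed; 1.1 + 1.8 + 2.2 = 5.1 kcal/mol.

5.1 kcal/mol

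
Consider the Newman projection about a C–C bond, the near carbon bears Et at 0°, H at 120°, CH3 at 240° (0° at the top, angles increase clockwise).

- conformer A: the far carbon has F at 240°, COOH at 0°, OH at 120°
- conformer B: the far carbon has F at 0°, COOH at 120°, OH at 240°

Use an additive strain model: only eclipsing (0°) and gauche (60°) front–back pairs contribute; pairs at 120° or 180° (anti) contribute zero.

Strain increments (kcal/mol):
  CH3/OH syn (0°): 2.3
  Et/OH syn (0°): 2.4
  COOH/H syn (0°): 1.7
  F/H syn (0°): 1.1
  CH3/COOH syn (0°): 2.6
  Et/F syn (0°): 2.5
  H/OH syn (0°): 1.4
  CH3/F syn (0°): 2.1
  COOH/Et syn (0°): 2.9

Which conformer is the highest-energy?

B

A is eclipsed. Et at 0° is eclipsed with COOH at 0° (2.9); H at 120° is eclipsed with OH at 120° (1.4); CH3 at 240° is eclipsed with F at 240° (2.1). Total 6.4 kcal/mol.
B is eclipsed. Et at 0° is eclipsed with F at 0° (2.5); H at 120° is eclipsed with COOH at 120° (1.7); CH3 at 240° is eclipsed with OH at 240° (2.3). Total 6.5 kcal/mol.
B has the highest total (6.5 kcal/mol).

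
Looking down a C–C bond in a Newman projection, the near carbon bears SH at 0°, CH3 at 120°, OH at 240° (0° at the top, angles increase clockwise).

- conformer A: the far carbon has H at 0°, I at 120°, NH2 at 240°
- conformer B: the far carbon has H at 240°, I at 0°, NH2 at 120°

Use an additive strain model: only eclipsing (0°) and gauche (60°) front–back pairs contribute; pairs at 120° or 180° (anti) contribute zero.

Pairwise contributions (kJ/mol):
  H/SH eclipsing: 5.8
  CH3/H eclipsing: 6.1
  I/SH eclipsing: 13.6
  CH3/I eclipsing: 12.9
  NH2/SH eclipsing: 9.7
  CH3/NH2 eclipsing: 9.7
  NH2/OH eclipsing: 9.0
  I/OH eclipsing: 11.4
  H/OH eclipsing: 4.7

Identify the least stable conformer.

A (eclipsed): SH–H eclipsed, CH3–I eclipsed, OH–NH2 eclipsed; 5.8 + 12.9 + 9.0 = 27.7 kJ/mol.
B (eclipsed): SH–I eclipsed, CH3–NH2 eclipsed, OH–H eclipsed; 13.6 + 9.7 + 4.7 = 28.0 kJ/mol.
B has the highest total (28.0 kJ/mol).

B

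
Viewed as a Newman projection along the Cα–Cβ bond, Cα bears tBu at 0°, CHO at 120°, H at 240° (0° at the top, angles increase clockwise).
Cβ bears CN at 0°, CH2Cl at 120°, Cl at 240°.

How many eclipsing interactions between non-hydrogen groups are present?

2

Non-H eclipsing pairs: tBu(0°)/CN(0°); CHO(120°)/CH2Cl(120°) — 2 interactions.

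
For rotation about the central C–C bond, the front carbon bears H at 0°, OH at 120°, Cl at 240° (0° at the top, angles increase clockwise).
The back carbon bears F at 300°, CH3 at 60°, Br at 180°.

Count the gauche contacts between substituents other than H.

Non-H gauche pairs: OH(120°)/CH3(60°); OH(120°)/Br(180°); Cl(240°)/F(300°); Cl(240°)/Br(180°) — 4 interactions.

4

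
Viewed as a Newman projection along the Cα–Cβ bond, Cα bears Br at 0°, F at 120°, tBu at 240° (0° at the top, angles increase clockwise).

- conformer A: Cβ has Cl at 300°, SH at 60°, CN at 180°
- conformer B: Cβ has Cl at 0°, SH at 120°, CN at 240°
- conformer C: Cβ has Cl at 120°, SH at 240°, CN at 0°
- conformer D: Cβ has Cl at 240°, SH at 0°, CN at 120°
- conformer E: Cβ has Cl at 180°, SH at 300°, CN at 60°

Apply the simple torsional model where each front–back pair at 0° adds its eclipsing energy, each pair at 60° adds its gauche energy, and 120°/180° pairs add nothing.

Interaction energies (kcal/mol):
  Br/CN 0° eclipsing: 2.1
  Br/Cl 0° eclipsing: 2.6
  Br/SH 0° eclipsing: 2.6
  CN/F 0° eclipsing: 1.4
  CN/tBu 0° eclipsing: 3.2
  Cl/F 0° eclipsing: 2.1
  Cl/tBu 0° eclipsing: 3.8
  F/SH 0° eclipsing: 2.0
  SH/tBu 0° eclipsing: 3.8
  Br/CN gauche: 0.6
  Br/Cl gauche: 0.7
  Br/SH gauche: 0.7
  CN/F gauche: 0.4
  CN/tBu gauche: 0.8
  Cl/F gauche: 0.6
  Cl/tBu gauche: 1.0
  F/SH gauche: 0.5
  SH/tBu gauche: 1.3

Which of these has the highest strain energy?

A (staggered): Br(0°)/Cl(300°) gauche 0.7; Br(0°)/SH(60°) gauche 0.7; F(120°)/SH(60°) gauche 0.5; F(120°)/CN(180°) gauche 0.4; tBu(240°)/Cl(300°) gauche 1.0; tBu(240°)/CN(180°) gauche 0.8 → 4.1 kcal/mol.
B (eclipsed): Br(0°)/Cl(0°) eclipsed 2.6; F(120°)/SH(120°) eclipsed 2.0; tBu(240°)/CN(240°) eclipsed 3.2 → 7.8 kcal/mol.
C (eclipsed): Br(0°)/CN(0°) eclipsed 2.1; F(120°)/Cl(120°) eclipsed 2.1; tBu(240°)/SH(240°) eclipsed 3.8 → 8.0 kcal/mol.
D (eclipsed): Br(0°)/SH(0°) eclipsed 2.6; F(120°)/CN(120°) eclipsed 1.4; tBu(240°)/Cl(240°) eclipsed 3.8 → 7.8 kcal/mol.
E (staggered): Br(0°)/SH(300°) gauche 0.7; Br(0°)/CN(60°) gauche 0.6; F(120°)/Cl(180°) gauche 0.6; F(120°)/CN(60°) gauche 0.4; tBu(240°)/Cl(180°) gauche 1.0; tBu(240°)/SH(300°) gauche 1.3 → 4.6 kcal/mol.
C has the highest total (8.0 kcal/mol).

C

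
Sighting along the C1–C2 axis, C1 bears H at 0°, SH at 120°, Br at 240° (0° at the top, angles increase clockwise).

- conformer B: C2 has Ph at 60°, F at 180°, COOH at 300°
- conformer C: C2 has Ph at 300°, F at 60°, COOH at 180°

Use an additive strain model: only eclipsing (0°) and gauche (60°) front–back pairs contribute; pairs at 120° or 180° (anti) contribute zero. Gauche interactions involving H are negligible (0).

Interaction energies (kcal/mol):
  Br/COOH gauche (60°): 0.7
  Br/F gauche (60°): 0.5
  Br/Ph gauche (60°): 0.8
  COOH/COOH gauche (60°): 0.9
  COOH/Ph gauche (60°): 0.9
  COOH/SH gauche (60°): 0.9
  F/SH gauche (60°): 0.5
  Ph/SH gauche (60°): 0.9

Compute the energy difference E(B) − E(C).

-0.3 kcal/mol

B (staggered): SH–Ph gauche, SH–F gauche, Br–F gauche, Br–COOH gauche; 0.9 + 0.5 + 0.5 + 0.7 = 2.6 kcal/mol.
C (staggered): SH–F gauche, SH–COOH gauche, Br–Ph gauche, Br–COOH gauche; 0.5 + 0.9 + 0.8 + 0.7 = 2.9 kcal/mol.
E(B) − E(C) = 2.6 − 2.9 = -0.3 kcal/mol.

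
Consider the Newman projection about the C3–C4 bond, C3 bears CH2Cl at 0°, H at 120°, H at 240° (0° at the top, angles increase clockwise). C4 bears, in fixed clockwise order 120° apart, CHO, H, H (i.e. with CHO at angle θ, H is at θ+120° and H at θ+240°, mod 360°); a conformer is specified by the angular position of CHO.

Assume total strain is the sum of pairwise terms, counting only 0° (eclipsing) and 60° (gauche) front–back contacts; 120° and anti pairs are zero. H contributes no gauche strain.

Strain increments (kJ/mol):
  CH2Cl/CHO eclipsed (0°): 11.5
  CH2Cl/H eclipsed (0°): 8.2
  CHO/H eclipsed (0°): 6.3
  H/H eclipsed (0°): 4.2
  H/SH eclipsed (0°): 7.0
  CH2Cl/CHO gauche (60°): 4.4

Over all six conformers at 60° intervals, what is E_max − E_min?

CHO at 0° (eclipsed): CH2Cl–CHO eclipsed, H–H eclipsed, H–H eclipsed; 11.5 + 4.2 + 4.2 = 19.9 kJ/mol.
CHO at 60° (staggered): CH2Cl–CHO gauche; 4.4 = 4.4 kJ/mol.
CHO at 120° (eclipsed): CH2Cl–H eclipsed, H–CHO eclipsed, H–H eclipsed; 8.2 + 6.3 + 4.2 = 18.7 kJ/mol.
CHO at 180° (staggered): no non-H gauche contacts → 0.0 kJ/mol.
CHO at 240° (eclipsed): CH2Cl–H eclipsed, H–H eclipsed, H–CHO eclipsed; 8.2 + 4.2 + 6.3 = 18.7 kJ/mol.
CHO at 300° (staggered): CH2Cl–CHO gauche; 4.4 = 4.4 kJ/mol.
Max at 0° (19.9 kJ/mol), min at 180° (0.0 kJ/mol); barrier = 19.9 kJ/mol.

19.9 kJ/mol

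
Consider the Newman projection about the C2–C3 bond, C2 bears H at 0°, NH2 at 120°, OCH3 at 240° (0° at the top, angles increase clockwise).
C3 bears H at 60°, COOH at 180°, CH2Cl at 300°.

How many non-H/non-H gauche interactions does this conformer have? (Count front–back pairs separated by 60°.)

Non-H gauche pairs: NH2(120°)/COOH(180°); OCH3(240°)/COOH(180°); OCH3(240°)/CH2Cl(300°) — 3 interactions.

3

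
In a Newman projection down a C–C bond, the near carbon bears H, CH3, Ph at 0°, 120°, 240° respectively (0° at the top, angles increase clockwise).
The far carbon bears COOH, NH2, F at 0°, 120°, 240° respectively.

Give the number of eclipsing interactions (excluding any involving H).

Non-H eclipsing pairs: CH3(120°)/NH2(120°); Ph(240°)/F(240°) — 2 interactions.

2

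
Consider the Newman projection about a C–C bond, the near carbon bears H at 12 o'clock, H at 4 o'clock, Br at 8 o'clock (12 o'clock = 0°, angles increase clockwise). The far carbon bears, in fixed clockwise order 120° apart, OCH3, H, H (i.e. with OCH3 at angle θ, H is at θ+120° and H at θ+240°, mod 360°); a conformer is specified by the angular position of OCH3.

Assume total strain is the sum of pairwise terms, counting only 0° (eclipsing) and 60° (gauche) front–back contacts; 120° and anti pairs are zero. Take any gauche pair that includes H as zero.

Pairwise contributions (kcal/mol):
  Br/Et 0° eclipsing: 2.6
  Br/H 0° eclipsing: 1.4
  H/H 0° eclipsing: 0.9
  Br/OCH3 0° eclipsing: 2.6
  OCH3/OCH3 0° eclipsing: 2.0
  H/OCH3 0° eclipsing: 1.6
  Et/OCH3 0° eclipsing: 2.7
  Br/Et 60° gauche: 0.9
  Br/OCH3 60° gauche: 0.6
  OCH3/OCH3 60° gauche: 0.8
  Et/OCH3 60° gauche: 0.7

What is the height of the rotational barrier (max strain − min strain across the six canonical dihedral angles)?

OCH3 at 0° (eclipsed): H–OCH3 eclipsed, H–H eclipsed, Br–H eclipsed; 1.6 + 0.9 + 1.4 = 3.9 kcal/mol.
OCH3 at 60° (staggered): no non-H gauche contacts → 0.0 kcal/mol.
OCH3 at 120° (eclipsed): H–H eclipsed, H–OCH3 eclipsed, Br–H eclipsed; 0.9 + 1.6 + 1.4 = 3.9 kcal/mol.
OCH3 at 180° (staggered): Br–OCH3 gauche; 0.6 = 0.6 kcal/mol.
OCH3 at 240° (eclipsed): H–H eclipsed, H–H eclipsed, Br–OCH3 eclipsed; 0.9 + 0.9 + 2.6 = 4.4 kcal/mol.
OCH3 at 300° (staggered): Br–OCH3 gauche; 0.6 = 0.6 kcal/mol.
Max at 240° (4.4 kcal/mol), min at 60° (0.0 kcal/mol); barrier = 4.4 kcal/mol.

4.4 kcal/mol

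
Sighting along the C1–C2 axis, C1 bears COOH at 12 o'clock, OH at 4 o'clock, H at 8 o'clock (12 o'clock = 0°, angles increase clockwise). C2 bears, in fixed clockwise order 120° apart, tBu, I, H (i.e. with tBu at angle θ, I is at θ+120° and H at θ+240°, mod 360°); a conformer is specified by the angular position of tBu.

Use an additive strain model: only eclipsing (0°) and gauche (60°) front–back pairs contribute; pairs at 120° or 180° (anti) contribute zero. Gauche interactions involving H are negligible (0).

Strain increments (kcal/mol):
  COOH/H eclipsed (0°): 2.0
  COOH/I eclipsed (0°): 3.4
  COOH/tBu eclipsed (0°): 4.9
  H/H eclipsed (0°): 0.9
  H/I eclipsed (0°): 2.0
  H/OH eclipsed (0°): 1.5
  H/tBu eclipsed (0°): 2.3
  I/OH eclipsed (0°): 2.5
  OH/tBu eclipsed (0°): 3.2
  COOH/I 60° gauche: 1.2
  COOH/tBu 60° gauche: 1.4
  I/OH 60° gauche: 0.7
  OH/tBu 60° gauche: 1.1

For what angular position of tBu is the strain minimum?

tBu at 0° (eclipsed): COOH(0°)/tBu(0°) eclipsed 4.9; OH(120°)/I(120°) eclipsed 2.5; H(240°)/H(240°) eclipsed 0.9 → 8.3 kcal/mol.
tBu at 60° (staggered): COOH(0°)/tBu(60°) gauche 1.4; OH(120°)/tBu(60°) gauche 1.1; OH(120°)/I(180°) gauche 0.7 → 3.2 kcal/mol.
tBu at 120° (eclipsed): COOH(0°)/H(0°) eclipsed 2.0; OH(120°)/tBu(120°) eclipsed 3.2; H(240°)/I(240°) eclipsed 2.0 → 7.2 kcal/mol.
tBu at 180° (staggered): COOH(0°)/I(300°) gauche 1.2; OH(120°)/tBu(180°) gauche 1.1 → 2.3 kcal/mol.
tBu at 240° (eclipsed): COOH(0°)/I(0°) eclipsed 3.4; OH(120°)/H(120°) eclipsed 1.5; H(240°)/tBu(240°) eclipsed 2.3 → 7.2 kcal/mol.
tBu at 300° (staggered): COOH(0°)/tBu(300°) gauche 1.4; COOH(0°)/I(60°) gauche 1.2; OH(120°)/I(60°) gauche 0.7 → 3.3 kcal/mol.
The minimum (2.3 kcal/mol) occurs with tBu at 180°.

180°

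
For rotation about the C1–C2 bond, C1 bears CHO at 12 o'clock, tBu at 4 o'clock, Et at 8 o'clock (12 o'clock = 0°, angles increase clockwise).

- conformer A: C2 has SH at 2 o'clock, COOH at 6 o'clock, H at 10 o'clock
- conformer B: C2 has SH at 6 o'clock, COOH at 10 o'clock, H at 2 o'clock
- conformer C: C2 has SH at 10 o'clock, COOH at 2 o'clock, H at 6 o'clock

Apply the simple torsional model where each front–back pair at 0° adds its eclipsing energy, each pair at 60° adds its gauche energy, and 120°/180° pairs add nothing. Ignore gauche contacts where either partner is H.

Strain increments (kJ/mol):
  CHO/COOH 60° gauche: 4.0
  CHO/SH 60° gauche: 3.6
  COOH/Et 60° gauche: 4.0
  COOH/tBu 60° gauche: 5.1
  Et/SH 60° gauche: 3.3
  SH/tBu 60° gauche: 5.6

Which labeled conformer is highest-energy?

A (staggered): CHO(0°)/SH(60°) gauche 3.6; tBu(120°)/SH(60°) gauche 5.6; tBu(120°)/COOH(180°) gauche 5.1; Et(240°)/COOH(180°) gauche 4.0 → 18.3 kJ/mol.
B (staggered): CHO(0°)/COOH(300°) gauche 4.0; tBu(120°)/SH(180°) gauche 5.6; Et(240°)/SH(180°) gauche 3.3; Et(240°)/COOH(300°) gauche 4.0 → 16.9 kJ/mol.
C (staggered): CHO(0°)/SH(300°) gauche 3.6; CHO(0°)/COOH(60°) gauche 4.0; tBu(120°)/COOH(60°) gauche 5.1; Et(240°)/SH(300°) gauche 3.3 → 16.0 kJ/mol.
A has the highest total (18.3 kJ/mol).

A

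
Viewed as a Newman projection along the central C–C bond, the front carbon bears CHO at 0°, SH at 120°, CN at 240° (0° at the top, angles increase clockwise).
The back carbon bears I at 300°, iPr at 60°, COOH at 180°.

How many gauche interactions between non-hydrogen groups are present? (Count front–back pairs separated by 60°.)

Non-H gauche pairs: CHO(0°)/I(300°); CHO(0°)/iPr(60°); SH(120°)/iPr(60°); SH(120°)/COOH(180°); CN(240°)/I(300°); CN(240°)/COOH(180°) — 6 interactions.

6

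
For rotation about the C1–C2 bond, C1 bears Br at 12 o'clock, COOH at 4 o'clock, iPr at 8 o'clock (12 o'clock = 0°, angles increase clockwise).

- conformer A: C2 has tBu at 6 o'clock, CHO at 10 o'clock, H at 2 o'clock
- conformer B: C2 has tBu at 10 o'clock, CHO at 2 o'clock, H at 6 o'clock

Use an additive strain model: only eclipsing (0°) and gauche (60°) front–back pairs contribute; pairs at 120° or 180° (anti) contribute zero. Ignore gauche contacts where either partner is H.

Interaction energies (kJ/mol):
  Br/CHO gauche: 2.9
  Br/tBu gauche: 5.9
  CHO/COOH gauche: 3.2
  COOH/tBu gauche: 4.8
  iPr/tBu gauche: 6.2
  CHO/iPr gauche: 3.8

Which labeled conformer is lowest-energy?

A

A (staggered): Br(0°)/CHO(300°) gauche 2.9; COOH(120°)/tBu(180°) gauche 4.8; iPr(240°)/tBu(180°) gauche 6.2; iPr(240°)/CHO(300°) gauche 3.8 → 17.7 kJ/mol.
B (staggered): Br(0°)/tBu(300°) gauche 5.9; Br(0°)/CHO(60°) gauche 2.9; COOH(120°)/CHO(60°) gauche 3.2; iPr(240°)/tBu(300°) gauche 6.2 → 18.2 kJ/mol.
A has the lowest total (17.7 kJ/mol).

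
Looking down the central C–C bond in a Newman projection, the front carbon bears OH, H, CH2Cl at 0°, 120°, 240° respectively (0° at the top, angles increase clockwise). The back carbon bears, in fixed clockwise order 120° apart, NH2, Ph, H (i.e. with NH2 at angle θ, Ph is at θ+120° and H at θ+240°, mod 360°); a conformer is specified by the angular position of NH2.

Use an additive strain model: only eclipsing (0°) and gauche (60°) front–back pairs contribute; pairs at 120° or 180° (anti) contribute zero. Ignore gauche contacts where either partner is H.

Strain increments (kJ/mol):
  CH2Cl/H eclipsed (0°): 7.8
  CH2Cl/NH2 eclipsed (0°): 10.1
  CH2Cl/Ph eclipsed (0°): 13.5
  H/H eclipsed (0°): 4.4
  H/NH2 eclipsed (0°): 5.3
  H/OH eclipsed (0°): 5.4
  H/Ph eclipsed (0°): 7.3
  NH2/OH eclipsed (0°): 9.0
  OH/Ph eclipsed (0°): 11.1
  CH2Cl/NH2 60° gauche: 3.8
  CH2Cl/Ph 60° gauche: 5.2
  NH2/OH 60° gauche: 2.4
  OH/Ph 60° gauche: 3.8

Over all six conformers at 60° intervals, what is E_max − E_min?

18.0 kJ/mol

NH2 at 0° (eclipsed): OH–NH2 eclipsed, H–Ph eclipsed, CH2Cl–H eclipsed; 9.0 + 7.3 + 7.8 = 24.1 kJ/mol.
NH2 at 60° (staggered): OH–NH2 gauche, CH2Cl–Ph gauche; 2.4 + 5.2 = 7.6 kJ/mol.
NH2 at 120° (eclipsed): OH–H eclipsed, H–NH2 eclipsed, CH2Cl–Ph eclipsed; 5.4 + 5.3 + 13.5 = 24.2 kJ/mol.
NH2 at 180° (staggered): OH–Ph gauche, CH2Cl–NH2 gauche, CH2Cl–Ph gauche; 3.8 + 3.8 + 5.2 = 12.8 kJ/mol.
NH2 at 240° (eclipsed): OH–Ph eclipsed, H–H eclipsed, CH2Cl–NH2 eclipsed; 11.1 + 4.4 + 10.1 = 25.6 kJ/mol.
NH2 at 300° (staggered): OH–NH2 gauche, OH–Ph gauche, CH2Cl–NH2 gauche; 2.4 + 3.8 + 3.8 = 10.0 kJ/mol.
Max at 240° (25.6 kJ/mol), min at 60° (7.6 kJ/mol); barrier = 18.0 kJ/mol.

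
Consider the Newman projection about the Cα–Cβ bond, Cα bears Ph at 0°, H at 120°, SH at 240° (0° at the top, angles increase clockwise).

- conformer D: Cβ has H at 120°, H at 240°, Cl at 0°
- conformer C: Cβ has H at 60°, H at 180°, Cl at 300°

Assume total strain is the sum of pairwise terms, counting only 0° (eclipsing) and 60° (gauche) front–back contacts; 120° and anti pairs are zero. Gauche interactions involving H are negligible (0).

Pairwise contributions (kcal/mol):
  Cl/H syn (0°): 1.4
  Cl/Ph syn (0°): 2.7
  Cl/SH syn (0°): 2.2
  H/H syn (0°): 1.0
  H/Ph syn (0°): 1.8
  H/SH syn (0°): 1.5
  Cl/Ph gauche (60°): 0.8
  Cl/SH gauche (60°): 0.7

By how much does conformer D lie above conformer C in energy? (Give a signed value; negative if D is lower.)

+3.7 kcal/mol

D is eclipsed. Ph at 0° is eclipsed with Cl at 0° (2.7); H at 120° is eclipsed with H at 120° (1.0); SH at 240° is eclipsed with H at 240° (1.5). Total 5.2 kcal/mol.
C is staggered. Ph at 0° is gauche with Cl at 300° (0.8); SH at 240° is gauche with Cl at 300° (0.7). Total 1.5 kcal/mol.
E(D) − E(C) = 5.2 − 1.5 = +3.7 kcal/mol.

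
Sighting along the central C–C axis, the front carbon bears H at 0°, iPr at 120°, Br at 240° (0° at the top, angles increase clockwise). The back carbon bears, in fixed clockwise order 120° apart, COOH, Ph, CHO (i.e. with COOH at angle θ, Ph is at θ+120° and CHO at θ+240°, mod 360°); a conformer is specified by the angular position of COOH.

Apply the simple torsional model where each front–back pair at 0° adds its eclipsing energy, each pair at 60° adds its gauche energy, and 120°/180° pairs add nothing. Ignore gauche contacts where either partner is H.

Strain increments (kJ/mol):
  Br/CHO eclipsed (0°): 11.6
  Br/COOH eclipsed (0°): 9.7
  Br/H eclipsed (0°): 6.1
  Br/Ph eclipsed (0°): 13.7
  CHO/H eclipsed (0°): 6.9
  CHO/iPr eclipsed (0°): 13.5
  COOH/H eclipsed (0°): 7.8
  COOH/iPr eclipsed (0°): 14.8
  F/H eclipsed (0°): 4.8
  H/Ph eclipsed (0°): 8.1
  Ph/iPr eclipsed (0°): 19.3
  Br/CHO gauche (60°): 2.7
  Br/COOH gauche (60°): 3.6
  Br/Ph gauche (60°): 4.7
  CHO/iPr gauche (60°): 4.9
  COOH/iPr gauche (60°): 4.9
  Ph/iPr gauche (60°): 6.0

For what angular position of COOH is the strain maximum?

0°

COOH at 0° (eclipsed): H–COOH eclipsed, iPr–Ph eclipsed, Br–CHO eclipsed; 7.8 + 19.3 + 11.6 = 38.7 kJ/mol.
COOH at 60° (staggered): iPr–COOH gauche, iPr–Ph gauche, Br–Ph gauche, Br–CHO gauche; 4.9 + 6.0 + 4.7 + 2.7 = 18.3 kJ/mol.
COOH at 120° (eclipsed): H–CHO eclipsed, iPr–COOH eclipsed, Br–Ph eclipsed; 6.9 + 14.8 + 13.7 = 35.4 kJ/mol.
COOH at 180° (staggered): iPr–COOH gauche, iPr–CHO gauche, Br–COOH gauche, Br–Ph gauche; 4.9 + 4.9 + 3.6 + 4.7 = 18.1 kJ/mol.
COOH at 240° (eclipsed): H–Ph eclipsed, iPr–CHO eclipsed, Br–COOH eclipsed; 8.1 + 13.5 + 9.7 = 31.3 kJ/mol.
COOH at 300° (staggered): iPr–Ph gauche, iPr–CHO gauche, Br–COOH gauche, Br–CHO gauche; 6.0 + 4.9 + 3.6 + 2.7 = 17.2 kJ/mol.
The maximum (38.7 kJ/mol) occurs with COOH at 0°.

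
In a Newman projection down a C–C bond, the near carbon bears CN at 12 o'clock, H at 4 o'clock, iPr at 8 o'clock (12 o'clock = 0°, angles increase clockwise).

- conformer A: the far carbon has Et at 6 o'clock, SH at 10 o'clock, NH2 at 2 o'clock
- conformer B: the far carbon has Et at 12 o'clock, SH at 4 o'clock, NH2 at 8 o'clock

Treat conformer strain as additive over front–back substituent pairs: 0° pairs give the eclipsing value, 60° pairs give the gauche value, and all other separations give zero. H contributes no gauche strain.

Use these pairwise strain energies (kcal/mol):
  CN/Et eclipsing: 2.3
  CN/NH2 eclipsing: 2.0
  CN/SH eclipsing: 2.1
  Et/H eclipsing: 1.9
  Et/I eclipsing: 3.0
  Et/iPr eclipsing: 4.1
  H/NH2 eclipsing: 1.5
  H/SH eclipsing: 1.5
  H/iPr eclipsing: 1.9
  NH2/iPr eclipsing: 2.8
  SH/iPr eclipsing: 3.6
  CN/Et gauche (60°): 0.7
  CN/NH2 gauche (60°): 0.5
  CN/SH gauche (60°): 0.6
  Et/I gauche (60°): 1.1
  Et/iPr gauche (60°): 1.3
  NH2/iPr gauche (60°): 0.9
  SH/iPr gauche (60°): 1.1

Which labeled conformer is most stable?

A (staggered): CN–SH gauche, CN–NH2 gauche, iPr–Et gauche, iPr–SH gauche; 0.6 + 0.5 + 1.3 + 1.1 = 3.5 kcal/mol.
B (eclipsed): CN–Et eclipsed, H–SH eclipsed, iPr–NH2 eclipsed; 2.3 + 1.5 + 2.8 = 6.6 kcal/mol.
A has the lowest total (3.5 kcal/mol).

A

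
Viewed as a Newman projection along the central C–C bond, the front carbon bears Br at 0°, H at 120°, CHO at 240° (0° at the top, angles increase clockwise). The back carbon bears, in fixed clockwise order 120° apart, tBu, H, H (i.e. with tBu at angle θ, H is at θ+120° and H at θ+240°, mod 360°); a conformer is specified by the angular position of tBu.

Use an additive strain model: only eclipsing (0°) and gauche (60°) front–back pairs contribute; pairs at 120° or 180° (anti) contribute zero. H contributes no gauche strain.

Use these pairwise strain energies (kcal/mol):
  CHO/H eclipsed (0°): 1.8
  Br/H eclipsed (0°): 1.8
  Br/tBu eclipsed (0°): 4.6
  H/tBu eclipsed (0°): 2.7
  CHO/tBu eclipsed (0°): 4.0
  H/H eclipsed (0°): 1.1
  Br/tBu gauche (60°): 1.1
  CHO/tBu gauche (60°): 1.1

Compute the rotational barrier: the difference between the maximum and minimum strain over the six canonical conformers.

tBu at 0° (eclipsed): Br(0°)/tBu(0°) eclipsed 4.6; H(120°)/H(120°) eclipsed 1.1; CHO(240°)/H(240°) eclipsed 1.8 → 7.5 kcal/mol.
tBu at 60° (staggered): Br(0°)/tBu(60°) gauche 1.1 → 1.1 kcal/mol.
tBu at 120° (eclipsed): Br(0°)/H(0°) eclipsed 1.8; H(120°)/tBu(120°) eclipsed 2.7; CHO(240°)/H(240°) eclipsed 1.8 → 6.3 kcal/mol.
tBu at 180° (staggered): CHO(240°)/tBu(180°) gauche 1.1 → 1.1 kcal/mol.
tBu at 240° (eclipsed): Br(0°)/H(0°) eclipsed 1.8; H(120°)/H(120°) eclipsed 1.1; CHO(240°)/tBu(240°) eclipsed 4.0 → 6.9 kcal/mol.
tBu at 300° (staggered): Br(0°)/tBu(300°) gauche 1.1; CHO(240°)/tBu(300°) gauche 1.1 → 2.2 kcal/mol.
Max at 0° (7.5 kcal/mol), min at 60° (1.1 kcal/mol); barrier = 6.4 kcal/mol.

6.4 kcal/mol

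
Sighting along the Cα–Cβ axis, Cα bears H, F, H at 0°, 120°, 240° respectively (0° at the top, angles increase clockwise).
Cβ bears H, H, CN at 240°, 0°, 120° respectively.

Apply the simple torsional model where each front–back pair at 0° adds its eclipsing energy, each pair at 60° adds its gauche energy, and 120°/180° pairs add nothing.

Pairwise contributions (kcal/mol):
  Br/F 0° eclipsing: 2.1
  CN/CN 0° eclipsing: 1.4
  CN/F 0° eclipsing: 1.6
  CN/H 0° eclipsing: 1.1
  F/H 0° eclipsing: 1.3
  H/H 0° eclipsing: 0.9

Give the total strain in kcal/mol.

This conformer (eclipsed): H(0°)/H(0°) eclipsed 0.9; F(120°)/CN(120°) eclipsed 1.6; H(240°)/H(240°) eclipsed 0.9 → 3.4 kcal/mol.

3.4 kcal/mol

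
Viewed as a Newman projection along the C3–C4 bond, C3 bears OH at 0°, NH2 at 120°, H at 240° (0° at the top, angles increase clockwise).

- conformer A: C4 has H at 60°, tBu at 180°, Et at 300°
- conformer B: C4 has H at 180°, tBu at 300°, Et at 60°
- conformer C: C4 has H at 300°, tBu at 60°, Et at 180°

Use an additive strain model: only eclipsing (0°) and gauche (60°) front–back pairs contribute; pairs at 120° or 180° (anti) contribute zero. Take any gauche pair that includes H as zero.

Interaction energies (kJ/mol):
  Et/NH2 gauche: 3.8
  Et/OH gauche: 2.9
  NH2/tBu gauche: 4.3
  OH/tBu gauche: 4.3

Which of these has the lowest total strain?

A (staggered): OH–Et gauche, NH2–tBu gauche; 2.9 + 4.3 = 7.2 kJ/mol.
B (staggered): OH–tBu gauche, OH–Et gauche, NH2–Et gauche; 4.3 + 2.9 + 3.8 = 11.0 kJ/mol.
C (staggered): OH–tBu gauche, NH2–tBu gauche, NH2–Et gauche; 4.3 + 4.3 + 3.8 = 12.4 kJ/mol.
A has the lowest total (7.2 kJ/mol).

A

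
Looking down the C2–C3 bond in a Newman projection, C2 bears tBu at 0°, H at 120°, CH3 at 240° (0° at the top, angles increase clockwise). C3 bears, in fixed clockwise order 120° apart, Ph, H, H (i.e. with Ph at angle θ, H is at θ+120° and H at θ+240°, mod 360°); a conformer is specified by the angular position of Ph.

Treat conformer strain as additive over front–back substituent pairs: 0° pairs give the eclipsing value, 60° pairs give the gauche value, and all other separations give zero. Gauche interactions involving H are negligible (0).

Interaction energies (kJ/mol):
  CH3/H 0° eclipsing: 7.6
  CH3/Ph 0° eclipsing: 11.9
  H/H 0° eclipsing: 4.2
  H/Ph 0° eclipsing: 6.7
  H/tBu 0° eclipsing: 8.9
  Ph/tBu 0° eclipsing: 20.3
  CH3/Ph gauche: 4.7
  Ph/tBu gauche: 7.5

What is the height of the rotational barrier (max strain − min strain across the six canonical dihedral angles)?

Ph at 0° (eclipsed): tBu(0°)/Ph(0°) eclipsed 20.3; H(120°)/H(120°) eclipsed 4.2; CH3(240°)/H(240°) eclipsed 7.6 → 32.1 kJ/mol.
Ph at 60° (staggered): tBu(0°)/Ph(60°) gauche 7.5 → 7.5 kJ/mol.
Ph at 120° (eclipsed): tBu(0°)/H(0°) eclipsed 8.9; H(120°)/Ph(120°) eclipsed 6.7; CH3(240°)/H(240°) eclipsed 7.6 → 23.2 kJ/mol.
Ph at 180° (staggered): CH3(240°)/Ph(180°) gauche 4.7 → 4.7 kJ/mol.
Ph at 240° (eclipsed): tBu(0°)/H(0°) eclipsed 8.9; H(120°)/H(120°) eclipsed 4.2; CH3(240°)/Ph(240°) eclipsed 11.9 → 25.0 kJ/mol.
Ph at 300° (staggered): tBu(0°)/Ph(300°) gauche 7.5; CH3(240°)/Ph(300°) gauche 4.7 → 12.2 kJ/mol.
Max at 0° (32.1 kJ/mol), min at 180° (4.7 kJ/mol); barrier = 27.4 kJ/mol.

27.4 kJ/mol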